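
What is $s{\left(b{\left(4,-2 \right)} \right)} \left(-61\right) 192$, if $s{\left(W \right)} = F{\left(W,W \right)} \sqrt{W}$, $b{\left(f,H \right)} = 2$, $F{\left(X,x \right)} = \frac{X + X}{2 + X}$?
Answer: $- 11712 \sqrt{2} \approx -16563.0$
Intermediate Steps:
$F{\left(X,x \right)} = \frac{2 X}{2 + X}$
$s{\left(W \right)} = \frac{2 W^{\frac{3}{2}}}{2 + W}$ ($s{\left(W \right)} = \frac{2 W}{2 + W} \sqrt{W} = \frac{2 W^{\frac{3}{2}}}{2 + W}$)
$s{\left(b{\left(4,-2 \right)} \right)} \left(-61\right) 192 = \frac{2 \cdot 2^{\frac{3}{2}}}{2 + 2} \left(-61\right) 192 = \frac{2 \cdot 2 \sqrt{2}}{4} \left(-61\right) 192 = 2 \cdot 2 \sqrt{2} \cdot \frac{1}{4} \left(-61\right) 192 = \sqrt{2} \left(-61\right) 192 = - 61 \sqrt{2} \cdot 192 = - 11712 \sqrt{2}$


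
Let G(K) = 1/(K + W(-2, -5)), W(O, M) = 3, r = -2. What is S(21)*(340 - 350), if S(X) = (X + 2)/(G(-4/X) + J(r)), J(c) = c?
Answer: 13570/97 ≈ 139.90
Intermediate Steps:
G(K) = 1/(3 + K) (G(K) = 1/(K + 3) = 1/(3 + K))
S(X) = (2 + X)/(-2 + 1/(3 - 4/X)) (S(X) = (X + 2)/(1/(3 - 4/X) - 2) = (2 + X)/(-2 + 1/(3 - 4/X)))
S(21)*(340 - 350) = (-(-4 + 3*21)*(2 + 21)/(-8 + 5*21))*(340 - 350) = -1*(-4 + 63)*23/(-8 + 105)*(-10) = -1*59*23/97*(-10) = -1*1/97*59*23*(-10) = -1357/97*(-10) = 13570/97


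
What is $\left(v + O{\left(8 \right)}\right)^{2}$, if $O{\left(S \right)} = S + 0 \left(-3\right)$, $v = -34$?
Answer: $676$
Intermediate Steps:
$O{\left(S \right)} = S$ ($O{\left(S \right)} = S + 0 = S$)
$\left(v + O{\left(8 \right)}\right)^{2} = \left(-34 + 8\right)^{2} = \left(-26\right)^{2} = 676$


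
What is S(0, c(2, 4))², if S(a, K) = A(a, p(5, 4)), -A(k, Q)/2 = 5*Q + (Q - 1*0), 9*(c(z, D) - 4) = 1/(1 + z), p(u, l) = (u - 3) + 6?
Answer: 9216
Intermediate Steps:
p(u, l) = 3 + u (p(u, l) = (-3 + u) + 6 = 3 + u)
c(z, D) = 4 + 1/(9*(1 + z))
A(k, Q) = -12*Q (A(k, Q) = -2*(5*Q + (Q - 1*0)) = -2*(5*Q + (Q + 0)) = -2*(5*Q + Q) = -12*Q)
S(a, K) = -96 (S(a, K) = -12*(3 + 5) = -12*8 = -96)
S(0, c(2, 4))² = (-96)² = 9216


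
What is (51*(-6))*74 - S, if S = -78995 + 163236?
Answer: -106885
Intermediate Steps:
S = 84241
(51*(-6))*74 - S = (51*(-6))*74 - 1*84241 = -306*74 - 84241 = -22644 - 84241 = -106885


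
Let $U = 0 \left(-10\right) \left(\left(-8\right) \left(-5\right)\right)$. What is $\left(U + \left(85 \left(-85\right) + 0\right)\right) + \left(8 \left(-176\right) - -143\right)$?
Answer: $-8490$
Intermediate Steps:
$U = 0$ ($U = 0 \cdot 40 = 0$)
$\left(U + \left(85 \left(-85\right) + 0\right)\right) + \left(8 \left(-176\right) - -143\right) = \left(0 + \left(85 \left(-85\right) + 0\right)\right) + \left(8 \left(-176\right) - -143\right) = \left(0 + \left(-7225 + 0\right)\right) + \left(-1408 + 143\right) = \left(0 - 7225\right) - 1265 = -7225 - 1265 = -8490$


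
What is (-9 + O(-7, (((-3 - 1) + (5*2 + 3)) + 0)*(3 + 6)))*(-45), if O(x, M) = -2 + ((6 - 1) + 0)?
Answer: 270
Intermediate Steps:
O(x, M) = 3 (O(x, M) = -2 + (5 + 0) = -2 + 5 = 3)
(-9 + O(-7, (((-3 - 1) + (5*2 + 3)) + 0)*(3 + 6)))*(-45) = (-9 + 3)*(-45) = -6*(-45) = 270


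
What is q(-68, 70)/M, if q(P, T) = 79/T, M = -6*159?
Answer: -79/66780 ≈ -0.0011830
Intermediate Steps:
M = -954
q(-68, 70)/M = (79/70)/(-954) = (79*(1/70))*(-1/954) = (79/70)*(-1/954) = -79/66780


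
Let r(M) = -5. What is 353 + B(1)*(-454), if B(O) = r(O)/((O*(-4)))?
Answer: -429/2 ≈ -214.50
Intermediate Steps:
B(O) = 5/(4*O) (B(O) = -5*(-1/(4*O)) = -(-5)/(4*O) = 5/(4*O))
353 + B(1)*(-454) = 353 + ((5/4)/1)*(-454) = 353 + ((5/4)*1)*(-454) = 353 + (5/4)*(-454) = 353 - 1135/2 = -429/2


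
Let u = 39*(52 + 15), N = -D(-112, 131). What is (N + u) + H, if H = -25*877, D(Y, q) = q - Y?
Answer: -19555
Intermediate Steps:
N = -243 (N = -(131 - 1*(-112)) = -(131 + 112) = -1*243 = -243)
u = 2613 (u = 39*67 = 2613)
H = -21925
(N + u) + H = (-243 + 2613) - 21925 = 2370 - 21925 = -19555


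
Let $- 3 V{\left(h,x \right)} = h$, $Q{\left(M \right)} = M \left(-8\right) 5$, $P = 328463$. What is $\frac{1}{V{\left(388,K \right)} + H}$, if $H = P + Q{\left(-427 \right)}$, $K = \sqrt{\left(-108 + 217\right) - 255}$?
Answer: $\frac{3}{1036241} \approx 2.8951 \cdot 10^{-6}$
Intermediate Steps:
$Q{\left(M \right)} = - 40 M$ ($Q{\left(M \right)} = - 8 M 5 = - 40 M$)
$K = i \sqrt{146}$ ($K = \sqrt{109 - 255} = \sqrt{-146} = i \sqrt{146} \approx 12.083 i$)
$H = 345543$ ($H = 328463 - -17080 = 328463 + 17080 = 345543$)
$V{\left(h,x \right)} = - \frac{h}{3}$
$\frac{1}{V{\left(388,K \right)} + H} = \frac{1}{\left(- \frac{1}{3}\right) 388 + 345543} = \frac{1}{- \frac{388}{3} + 345543} = \frac{1}{\frac{1036241}{3}} = \frac{3}{1036241}$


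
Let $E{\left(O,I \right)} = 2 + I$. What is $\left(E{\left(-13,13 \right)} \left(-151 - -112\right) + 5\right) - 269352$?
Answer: $-269932$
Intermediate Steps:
$\left(E{\left(-13,13 \right)} \left(-151 - -112\right) + 5\right) - 269352 = \left(\left(2 + 13\right) \left(-151 - -112\right) + 5\right) - 269352 = \left(15 \left(-151 + 112\right) + 5\right) - 269352 = \left(15 \left(-39\right) + 5\right) - 269352 = \left(-585 + 5\right) - 269352 = -580 - 269352 = -269932$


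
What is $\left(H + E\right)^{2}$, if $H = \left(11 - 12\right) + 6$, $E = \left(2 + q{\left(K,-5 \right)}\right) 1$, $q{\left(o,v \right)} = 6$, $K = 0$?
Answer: $169$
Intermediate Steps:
$E = 8$ ($E = \left(2 + 6\right) 1 = 8 \cdot 1 = 8$)
$H = 5$ ($H = -1 + 6 = 5$)
$\left(H + E\right)^{2} = \left(5 + 8\right)^{2} = 13^{2} = 169$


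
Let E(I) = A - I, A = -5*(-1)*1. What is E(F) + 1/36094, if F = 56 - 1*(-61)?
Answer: -4042527/36094 ≈ -112.00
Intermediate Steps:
F = 117 (F = 56 + 61 = 117)
A = 5 (A = 5*1 = 5)
E(I) = 5 - I
E(F) + 1/36094 = (5 - 1*117) + 1/36094 = (5 - 117) + 1/36094 = -112 + 1/36094 = -4042527/36094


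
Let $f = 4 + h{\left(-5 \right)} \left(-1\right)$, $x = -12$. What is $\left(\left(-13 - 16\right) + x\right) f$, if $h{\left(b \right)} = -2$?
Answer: $-246$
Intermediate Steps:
$f = 6$ ($f = 4 - -2 = 4 + 2 = 6$)
$\left(\left(-13 - 16\right) + x\right) f = \left(\left(-13 - 16\right) - 12\right) 6 = \left(-29 - 12\right) 6 = \left(-41\right) 6 = -246$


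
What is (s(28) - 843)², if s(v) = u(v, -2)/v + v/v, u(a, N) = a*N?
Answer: 712336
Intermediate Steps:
u(a, N) = N*a
s(v) = -1 (s(v) = (-2*v)/v + v/v = -2 + 1 = -1)
(s(28) - 843)² = (-1 - 843)² = (-844)² = 712336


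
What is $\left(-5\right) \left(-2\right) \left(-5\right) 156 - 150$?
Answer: $-7950$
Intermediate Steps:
$\left(-5\right) \left(-2\right) \left(-5\right) 156 - 150 = 10 \left(-5\right) 156 - 150 = \left(-50\right) 156 - 150 = -7800 - 150 = -7950$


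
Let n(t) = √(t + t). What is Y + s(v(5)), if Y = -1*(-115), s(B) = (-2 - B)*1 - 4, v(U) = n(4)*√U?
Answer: 109 - 2*√10 ≈ 102.68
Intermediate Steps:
n(t) = √2*√t (n(t) = √(2*t) = √2*√t)
v(U) = 2*√2*√U (v(U) = (√2*√4)*√U = (√2*2)*√U = (2*√2)*√U = 2*√2*√U)
s(B) = -6 - B (s(B) = (-2 - B) - 4 = -6 - B)
Y = 115
Y + s(v(5)) = 115 + (-6 - 2*√2*√5) = 115 + (-6 - 2*√10) = 109 - 2*√10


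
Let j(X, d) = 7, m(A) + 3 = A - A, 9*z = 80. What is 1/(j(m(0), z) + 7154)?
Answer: 1/7161 ≈ 0.00013965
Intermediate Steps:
z = 80/9 (z = (⅑)*80 = 80/9 ≈ 8.8889)
m(A) = -3 (m(A) = -3 + (A - A) = -3 + 0 = -3)
1/(j(m(0), z) + 7154) = 1/(7 + 7154) = 1/7161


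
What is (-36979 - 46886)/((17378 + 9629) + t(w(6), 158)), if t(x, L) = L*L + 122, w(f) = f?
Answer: -83865/52093 ≈ -1.6099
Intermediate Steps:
t(x, L) = 122 + L**2 (t(x, L) = L**2 + 122 = 122 + L**2)
(-36979 - 46886)/((17378 + 9629) + t(w(6), 158)) = (-36979 - 46886)/((17378 + 9629) + (122 + 158**2)) = -83865/(27007 + (122 + 24964)) = -83865/(27007 + 25086) = -83865/52093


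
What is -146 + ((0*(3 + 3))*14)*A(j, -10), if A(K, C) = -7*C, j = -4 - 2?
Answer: -146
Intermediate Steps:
j = -6
-146 + ((0*(3 + 3))*14)*A(j, -10) = -146 + ((0*(3 + 3))*14)*(-7*(-10)) = -146 + ((0*6)*14)*70 = -146 + (0*14)*70 = -146 + 0*70 = -146 + 0 = -146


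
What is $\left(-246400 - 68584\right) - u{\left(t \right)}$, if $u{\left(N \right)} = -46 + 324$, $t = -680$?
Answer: $-315262$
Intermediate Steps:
$u{\left(N \right)} = 278$
$\left(-246400 - 68584\right) - u{\left(t \right)} = \left(-246400 - 68584\right) - 278 = -314984 - 278 = -315262$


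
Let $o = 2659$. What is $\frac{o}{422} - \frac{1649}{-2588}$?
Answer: $\frac{3788685}{546068} \approx 6.9381$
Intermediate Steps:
$\frac{o}{422} - \frac{1649}{-2588} = \frac{2659}{422} - \frac{1649}{-2588} = 2659 \cdot \frac{1}{422} - - \frac{1649}{2588} = \frac{2659}{422} + \frac{1649}{2588} = \frac{3788685}{546068}$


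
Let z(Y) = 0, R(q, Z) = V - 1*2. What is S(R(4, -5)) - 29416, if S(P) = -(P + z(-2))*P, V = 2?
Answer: -29416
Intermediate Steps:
R(q, Z) = 0 (R(q, Z) = 2 - 1*2 = 2 - 2 = 0)
S(P) = -P² (S(P) = -(P + 0)*P = -P*P = -P²)
S(R(4, -5)) - 29416 = -1*0² - 29416 = -1*0 - 29416 = 0 - 29416 = -29416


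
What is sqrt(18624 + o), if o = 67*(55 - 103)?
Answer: 12*sqrt(107) ≈ 124.13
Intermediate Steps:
o = -3216 (o = 67*(-48) = -3216)
sqrt(18624 + o) = sqrt(18624 - 3216) = sqrt(15408) = 12*sqrt(107)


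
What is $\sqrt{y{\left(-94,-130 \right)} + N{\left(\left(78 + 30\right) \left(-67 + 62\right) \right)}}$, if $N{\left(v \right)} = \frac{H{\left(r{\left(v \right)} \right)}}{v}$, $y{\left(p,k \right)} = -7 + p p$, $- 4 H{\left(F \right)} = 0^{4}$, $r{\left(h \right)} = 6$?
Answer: $9 \sqrt{109} \approx 93.963$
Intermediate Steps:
$H{\left(F \right)} = 0$ ($H{\left(F \right)} = - \frac{0^{4}}{4} = \left(- \frac{1}{4}\right) 0 = 0$)
$y{\left(p,k \right)} = -7 + p^{2}$
$N{\left(v \right)} = 0$ ($N{\left(v \right)} = \frac{0}{v} = 0$)
$\sqrt{y{\left(-94,-130 \right)} + N{\left(\left(78 + 30\right) \left(-67 + 62\right) \right)}} = \sqrt{\left(-7 + \left(-94\right)^{2}\right) + 0} = \sqrt{\left(-7 + 8836\right) + 0} = \sqrt{8829 + 0} = \sqrt{8829} = 9 \sqrt{109}$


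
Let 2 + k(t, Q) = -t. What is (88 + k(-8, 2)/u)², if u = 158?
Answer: 48372025/6241 ≈ 7750.7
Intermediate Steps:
k(t, Q) = -2 - t
(88 + k(-8, 2)/u)² = (88 + (-2 - 1*(-8))/158)² = (88 + (-2 + 8)*(1/158))² = (88 + 6*(1/158))² = (88 + 3/79)² = (6955/79)² = 48372025/6241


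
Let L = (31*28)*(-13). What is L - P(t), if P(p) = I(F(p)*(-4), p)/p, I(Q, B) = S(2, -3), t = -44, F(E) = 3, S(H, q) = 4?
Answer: -124123/11 ≈ -11284.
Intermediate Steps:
L = -11284 (L = 868*(-13) = -11284)
I(Q, B) = 4
P(p) = 4/p
L - P(t) = -11284 - 4/(-44) = -11284 - 4*(-1)/44 = -11284 - 1*(-1/11) = -11284 + 1/11 = -124123/11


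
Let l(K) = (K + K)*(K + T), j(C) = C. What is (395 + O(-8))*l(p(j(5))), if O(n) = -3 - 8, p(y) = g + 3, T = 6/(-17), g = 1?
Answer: 190464/17 ≈ 11204.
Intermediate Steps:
T = -6/17 (T = 6*(-1/17) = -6/17 ≈ -0.35294)
p(y) = 4 (p(y) = 1 + 3 = 4)
O(n) = -11
l(K) = 2*K*(-6/17 + K) (l(K) = (K + K)*(K - 6/17) = (2*K)*(-6/17 + K) = 2*K*(-6/17 + K))
(395 + O(-8))*l(p(j(5))) = (395 - 11)*((2/17)*4*(-6 + 17*4)) = 384*((2/17)*4*(-6 + 68)) = 384*((2/17)*4*62) = 384*(496/17) = 190464/17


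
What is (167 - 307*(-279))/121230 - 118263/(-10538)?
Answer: 1524139465/127752174 ≈ 11.930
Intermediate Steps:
(167 - 307*(-279))/121230 - 118263/(-10538) = (167 + 85653)*(1/121230) - 118263*(-1/10538) = 85820*(1/121230) + 118263/10538 = 8582/12123 + 118263/10538 = 1524139465/127752174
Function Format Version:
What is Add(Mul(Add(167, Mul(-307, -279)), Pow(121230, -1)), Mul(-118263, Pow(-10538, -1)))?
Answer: Rational(1524139465, 127752174) ≈ 11.930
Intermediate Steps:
Add(Mul(Add(167, Mul(-307, -279)), Pow(121230, -1)), Mul(-118263, Pow(-10538, -1))) = Add(Mul(Add(167, 85653), Rational(1, 121230)), Mul(-118263, Rational(-1, 10538))) = Add(Mul(85820, Rational(1, 121230)), Rational(118263, 10538)) = Add(Rational(8582, 12123), Rational(118263, 10538)) = Rational(1524139465, 127752174)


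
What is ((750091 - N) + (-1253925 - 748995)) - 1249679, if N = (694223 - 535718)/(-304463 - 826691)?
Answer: -2830721775727/1131154 ≈ -2.5025e+6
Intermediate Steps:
N = -158505/1131154 (N = 158505/(-1131154) = 158505*(-1/1131154) = -158505/1131154 ≈ -0.14013)
((750091 - N) + (-1253925 - 748995)) - 1249679 = ((750091 - 1*(-158505/1131154)) + (-1253925 - 748995)) - 1249679 = ((750091 + 158505/1131154) - 2002920) - 1249679 = (848468593519/1131154 - 2002920) - 1249679 = -1417142376161/1131154 - 1249679 = -2830721775727/1131154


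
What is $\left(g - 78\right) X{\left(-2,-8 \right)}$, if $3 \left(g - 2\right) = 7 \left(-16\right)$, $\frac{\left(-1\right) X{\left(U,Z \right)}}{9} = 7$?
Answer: $7140$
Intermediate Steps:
$X{\left(U,Z \right)} = -63$ ($X{\left(U,Z \right)} = \left(-9\right) 7 = -63$)
$g = - \frac{106}{3}$ ($g = 2 + \frac{7 \left(-16\right)}{3} = 2 + \frac{1}{3} \left(-112\right) = 2 - \frac{112}{3} = - \frac{106}{3} \approx -35.333$)
$\left(g - 78\right) X{\left(-2,-8 \right)} = \left(- \frac{106}{3} - 78\right) \left(-63\right) = \left(- \frac{340}{3}\right) \left(-63\right) = 7140$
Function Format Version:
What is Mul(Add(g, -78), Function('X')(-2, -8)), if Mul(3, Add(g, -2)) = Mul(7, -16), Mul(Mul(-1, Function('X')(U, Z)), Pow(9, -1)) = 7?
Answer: 7140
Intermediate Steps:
Function('X')(U, Z) = -63 (Function('X')(U, Z) = Mul(-9, 7) = -63)
g = Rational(-106, 3) (g = Add(2, Mul(Rational(1, 3), Mul(7, -16))) = Add(2, Mul(Rational(1, 3), -112)) = Add(2, Rational(-112, 3)) = Rational(-106, 3) ≈ -35.333)
Mul(Add(g, -78), Function('X')(-2, -8)) = Mul(Add(Rational(-106, 3), -78), -63) = Mul(Rational(-340, 3), -63) = 7140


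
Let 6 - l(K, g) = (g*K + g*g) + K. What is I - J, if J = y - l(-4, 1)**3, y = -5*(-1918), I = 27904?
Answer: 20511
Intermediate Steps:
l(K, g) = 6 - K - g**2 - K*g (l(K, g) = 6 - ((g*K + g*g) + K) = 6 - ((K*g + g**2) + K) = 6 - ((g**2 + K*g) + K) = 6 - (K + g**2 + K*g) = 6 + (-K - g**2 - K*g) = 6 - K - g**2 - K*g)
y = 9590
J = 7393 (J = 9590 - (6 - 1*(-4) - 1*1**2 - 1*(-4)*1)**3 = 9590 - (6 + 4 - 1*1 + 4)**3 = 9590 - (6 + 4 - 1 + 4)**3 = 9590 - 1*13**3 = 9590 - 1*2197 = 9590 - 2197 = 7393)
I - J = 27904 - 1*7393 = 27904 - 7393 = 20511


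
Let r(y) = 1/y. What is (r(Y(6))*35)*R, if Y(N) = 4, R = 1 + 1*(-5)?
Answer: -35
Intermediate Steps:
R = -4 (R = 1 - 5 = -4)
(r(Y(6))*35)*R = (35/4)*(-4) = -35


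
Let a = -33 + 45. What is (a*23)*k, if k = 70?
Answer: 19320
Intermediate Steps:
a = 12
(a*23)*k = (12*23)*70 = 276*70 = 19320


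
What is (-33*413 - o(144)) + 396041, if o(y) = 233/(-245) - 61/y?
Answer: 13491543857/35280 ≈ 3.8241e+5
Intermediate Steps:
o(y) = -233/245 - 61/y (o(y) = 233*(-1/245) - 61/y = -233/245 - 61/y)
(-33*413 - o(144)) + 396041 = (-33*413 - (-233/245 - 61/144)) + 396041 = (-13629 - (-233/245 - 61*1/144)) + 396041 = (-13629 - (-233/245 - 61/144)) + 396041 = (-13629 - 1*(-48497/35280)) + 396041 = (-13629 + 48497/35280) + 396041 = -480782623/35280 + 396041 = 13491543857/35280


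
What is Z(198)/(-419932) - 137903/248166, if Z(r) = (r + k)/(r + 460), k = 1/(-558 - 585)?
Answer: -2419651744685999/4354325290601496 ≈ -0.55569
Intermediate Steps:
k = -1/1143 (k = 1/(-1143) = -1/1143 ≈ -0.00087489)
Z(r) = (-1/1143 + r)/(460 + r) (Z(r) = (r - 1/1143)/(r + 460) = (-1/1143 + r)/(460 + r))
Z(198)/(-419932) - 137903/248166 = ((-1/1143 + 198)/(460 + 198))/(-419932) - 137903/248166 = ((226313/1143)/658)*(-1/419932) - 137903*1/248166 = ((1/658)*(226313/1143))*(-1/419932) - 137903/248166 = (226313/752094)*(-1/419932) - 137903/248166 = -226313/315828337608 - 137903/248166 = -2419651744685999/4354325290601496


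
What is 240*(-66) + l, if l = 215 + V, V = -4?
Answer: -15629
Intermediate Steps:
l = 211 (l = 215 - 4 = 211)
240*(-66) + l = 240*(-66) + 211 = -15840 + 211 = -15629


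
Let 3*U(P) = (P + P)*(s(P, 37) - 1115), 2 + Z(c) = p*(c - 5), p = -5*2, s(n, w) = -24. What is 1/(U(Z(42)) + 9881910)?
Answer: 1/10164382 ≈ 9.8383e-8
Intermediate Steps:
p = -10
Z(c) = 48 - 10*c (Z(c) = -2 - 10*(c - 5) = -2 - 10*(-5 + c) = -2 + (50 - 10*c) = 48 - 10*c)
U(P) = -2278*P/3 (U(P) = ((P + P)*(-24 - 1115))/3 = ((2*P)*(-1139))/3 = (-2278*P)/3 = -2278*P/3)
1/(U(Z(42)) + 9881910) = 1/(-2278*(48 - 10*42)/3 + 9881910) = 1/(-2278*(48 - 420)/3 + 9881910) = 1/(-2278/3*(-372) + 9881910) = 1/(282472 + 9881910) = 1/10164382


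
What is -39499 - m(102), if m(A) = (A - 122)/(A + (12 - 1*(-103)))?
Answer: -8571263/217 ≈ -39499.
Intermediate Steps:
m(A) = (-122 + A)/(115 + A) (m(A) = (-122 + A)/(A + (12 + 103)) = (-122 + A)/(A + 115) = (-122 + A)/(115 + A))
-39499 - m(102) = -39499 - (-122 + 102)/(115 + 102) = -39499 - (-20)/217 = -39499 - 1*(-20/217) = -39499 + 20/217 = -8571263/217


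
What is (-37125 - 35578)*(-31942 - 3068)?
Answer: 2545332030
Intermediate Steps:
(-37125 - 35578)*(-31942 - 3068) = -72703*(-35010) = 2545332030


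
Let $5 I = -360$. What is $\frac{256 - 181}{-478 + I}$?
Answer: $- \frac{3}{22} \approx -0.13636$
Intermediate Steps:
$I = -72$ ($I = \frac{1}{5} \left(-360\right) = -72$)
$\frac{256 - 181}{-478 + I} = \frac{256 - 181}{-478 - 72} = \frac{75}{-550} = 75 \left(- \frac{1}{550}\right) = - \frac{3}{22}$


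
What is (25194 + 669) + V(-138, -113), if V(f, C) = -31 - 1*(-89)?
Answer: 25921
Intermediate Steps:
V(f, C) = 58 (V(f, C) = -31 + 89 = 58)
(25194 + 669) + V(-138, -113) = (25194 + 669) + 58 = 25863 + 58 = 25921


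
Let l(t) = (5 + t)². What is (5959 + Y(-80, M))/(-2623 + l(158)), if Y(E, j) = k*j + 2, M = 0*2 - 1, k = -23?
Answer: 2992/11973 ≈ 0.24990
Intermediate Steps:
M = -1 (M = 0 - 1 = -1)
Y(E, j) = 2 - 23*j (Y(E, j) = -23*j + 2 = 2 - 23*j)
(5959 + Y(-80, M))/(-2623 + l(158)) = (5959 + (2 - 23*(-1)))/(-2623 + (5 + 158)²) = (5959 + (2 + 23))/(-2623 + 163²) = (5959 + 25)/(-2623 + 26569) = 5984/23946 = 5984*(1/23946) = 2992/11973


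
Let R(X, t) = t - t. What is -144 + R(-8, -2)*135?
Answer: -144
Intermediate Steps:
R(X, t) = 0
-144 + R(-8, -2)*135 = -144 + 0*135 = -144 + 0 = -144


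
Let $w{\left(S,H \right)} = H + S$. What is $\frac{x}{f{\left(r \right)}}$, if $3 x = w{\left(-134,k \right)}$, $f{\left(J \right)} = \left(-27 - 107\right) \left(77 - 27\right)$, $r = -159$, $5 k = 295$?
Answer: $\frac{1}{268} \approx 0.0037313$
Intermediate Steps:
$k = 59$ ($k = \frac{1}{5} \cdot 295 = 59$)
$f{\left(J \right)} = -6700$ ($f{\left(J \right)} = \left(-134\right) 50 = -6700$)
$x = -25$ ($x = \frac{59 - 134}{3} = \frac{1}{3} \left(-75\right) = -25$)
$\frac{x}{f{\left(r \right)}} = - \frac{25}{-6700} = \left(-25\right) \left(- \frac{1}{6700}\right) = \frac{1}{268}$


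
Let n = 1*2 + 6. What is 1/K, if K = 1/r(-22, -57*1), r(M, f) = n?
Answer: 8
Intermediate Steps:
n = 8 (n = 2 + 6 = 8)
r(M, f) = 8
K = ⅛ (K = 1/8 = ⅛ ≈ 0.12500)
1/K = 1/(⅛) = 8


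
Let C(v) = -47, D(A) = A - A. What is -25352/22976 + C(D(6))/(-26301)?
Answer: -83212885/75536472 ≈ -1.1016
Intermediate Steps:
D(A) = 0
-25352/22976 + C(D(6))/(-26301) = -25352/22976 - 47/(-26301) = -25352*1/22976 - 47*(-1/26301) = -3169/2872 + 47/26301 = -83212885/75536472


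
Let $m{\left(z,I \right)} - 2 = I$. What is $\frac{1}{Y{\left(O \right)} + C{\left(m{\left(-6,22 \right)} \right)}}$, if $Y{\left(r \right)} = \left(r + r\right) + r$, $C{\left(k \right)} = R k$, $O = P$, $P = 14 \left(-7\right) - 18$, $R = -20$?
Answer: $- \frac{1}{828} \approx -0.0012077$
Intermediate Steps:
$m{\left(z,I \right)} = 2 + I$
$P = -116$ ($P = -98 - 18 = -116$)
$O = -116$
$C{\left(k \right)} = - 20 k$
$Y{\left(r \right)} = 3 r$ ($Y{\left(r \right)} = 2 r + r = 3 r$)
$\frac{1}{Y{\left(O \right)} + C{\left(m{\left(-6,22 \right)} \right)}} = \frac{1}{3 \left(-116\right) - 20 \left(2 + 22\right)} = \frac{1}{-348 - 480} = \frac{1}{-828} = - \frac{1}{828}$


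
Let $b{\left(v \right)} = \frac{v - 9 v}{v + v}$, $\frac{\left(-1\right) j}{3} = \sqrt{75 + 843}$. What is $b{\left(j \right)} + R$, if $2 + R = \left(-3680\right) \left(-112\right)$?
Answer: $412154$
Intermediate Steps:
$j = - 9 \sqrt{102}$ ($j = - 3 \sqrt{75 + 843} = - 3 \sqrt{918} = - 3 \cdot 3 \sqrt{102} = - 9 \sqrt{102} \approx -90.896$)
$b{\left(v \right)} = -4$ ($b{\left(v \right)} = \frac{\left(-8\right) v}{2 v} = - 8 v \frac{1}{2 v} = -4$)
$R = 412158$ ($R = -2 - -412160 = -2 + 412160 = 412158$)
$b{\left(j \right)} + R = -4 + 412158 = 412154$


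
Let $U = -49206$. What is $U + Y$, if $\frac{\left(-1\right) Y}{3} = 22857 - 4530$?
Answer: $-104187$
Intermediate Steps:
$Y = -54981$ ($Y = - 3 \left(22857 - 4530\right) = \left(-3\right) 18327 = -54981$)
$U + Y = -49206 - 54981 = -104187$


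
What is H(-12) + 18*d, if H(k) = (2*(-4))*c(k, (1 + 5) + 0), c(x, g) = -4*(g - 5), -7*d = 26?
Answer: -244/7 ≈ -34.857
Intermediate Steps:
d = -26/7 (d = -1/7*26 = -26/7 ≈ -3.7143)
c(x, g) = 20 - 4*g (c(x, g) = -4*(-5 + g) = 20 - 4*g)
H(k) = 32 (H(k) = (2*(-4))*(20 - 4*((1 + 5) + 0)) = -8*(20 - 4*(6 + 0)) = -8*(20 - 4*6) = -8*(20 - 24) = -8*(-4) = 32)
H(-12) + 18*d = 32 + 18*(-26/7) = 32 - 468/7 = -244/7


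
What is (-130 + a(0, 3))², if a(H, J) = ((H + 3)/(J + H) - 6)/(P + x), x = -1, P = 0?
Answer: 15625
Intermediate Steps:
a(H, J) = 6 - (3 + H)/(H + J) (a(H, J) = ((H + 3)/(J + H) - 6)/(0 - 1) = ((3 + H)/(H + J) - 6)/(-1) = ((3 + H)/(H + J) - 6)*(-1) = (-6 + (3 + H)/(H + J))*(-1) = 6 - (3 + H)/(H + J))
(-130 + a(0, 3))² = (-130 + (-3 + 5*0 + 6*3)/(0 + 3))² = (-130 + (-3 + 0 + 18)/3)² = (-130 + (⅓)*15)² = (-130 + 5)² = (-125)² = 15625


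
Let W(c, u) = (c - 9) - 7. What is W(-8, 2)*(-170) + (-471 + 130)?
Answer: 3739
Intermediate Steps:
W(c, u) = -16 + c (W(c, u) = (-9 + c) - 7 = -16 + c)
W(-8, 2)*(-170) + (-471 + 130) = (-16 - 8)*(-170) + (-471 + 130) = -24*(-170) - 341 = 4080 - 341 = 3739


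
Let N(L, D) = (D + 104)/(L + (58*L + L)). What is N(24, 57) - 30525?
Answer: -43955839/1440 ≈ -30525.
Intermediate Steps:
N(L, D) = (104 + D)/(60*L) (N(L, D) = (104 + D)/(L + 59*L) = (104 + D)/((60*L)) = (104 + D)*(1/(60*L)) = (104 + D)/(60*L))
N(24, 57) - 30525 = (1/60)*(104 + 57)/24 - 30525 = (1/60)*(1/24)*161 - 30525 = 161/1440 - 30525 = -43955839/1440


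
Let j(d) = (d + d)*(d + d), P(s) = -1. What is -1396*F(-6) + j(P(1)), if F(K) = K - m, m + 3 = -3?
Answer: 4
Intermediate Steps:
m = -6 (m = -3 - 3 = -6)
F(K) = 6 + K (F(K) = K - 1*(-6) = K + 6 = 6 + K)
j(d) = 4*d² (j(d) = (2*d)*(2*d) = 4*d²)
-1396*F(-6) + j(P(1)) = -1396*(6 - 6) + 4*(-1)² = -1396*0 + 4*1 = 0 + 4 = 4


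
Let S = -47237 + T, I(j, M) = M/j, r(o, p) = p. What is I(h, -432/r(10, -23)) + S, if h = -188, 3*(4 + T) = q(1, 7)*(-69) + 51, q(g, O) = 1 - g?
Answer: -51049252/1081 ≈ -47224.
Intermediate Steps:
T = 13 (T = -4 + ((1 - 1*1)*(-69) + 51)/3 = -4 + ((1 - 1)*(-69) + 51)/3 = -4 + (0*(-69) + 51)/3 = -4 + (0 + 51)/3 = -4 + (⅓)*51 = -4 + 17 = 13)
S = -47224 (S = -47237 + 13 = -47224)
I(h, -432/r(10, -23)) + S = -432/(-23)/(-188) - 47224 = -432*(-1/23)*(-1/188) - 47224 = (432/23)*(-1/188) - 47224 = -108/1081 - 47224 = -51049252/1081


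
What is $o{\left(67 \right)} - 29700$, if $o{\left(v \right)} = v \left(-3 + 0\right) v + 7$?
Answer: $-43160$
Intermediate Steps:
$o{\left(v \right)} = 7 - 3 v^{2}$ ($o{\left(v \right)} = v \left(- 3 v\right) + 7 = - 3 v^{2} + 7 = 7 - 3 v^{2}$)
$o{\left(67 \right)} - 29700 = \left(7 - 3 \cdot 67^{2}\right) - 29700 = \left(7 - 13467\right) - 29700 = -13460 - 29700 = -43160$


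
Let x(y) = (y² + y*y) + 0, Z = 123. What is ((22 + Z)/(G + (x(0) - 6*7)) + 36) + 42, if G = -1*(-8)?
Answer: 2507/34 ≈ 73.735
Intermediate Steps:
x(y) = 2*y² (x(y) = (y² + y²) + 0 = 2*y² + 0 = 2*y²)
G = 8
((22 + Z)/(G + (x(0) - 6*7)) + 36) + 42 = ((22 + 123)/(8 + (2*0² - 6*7)) + 36) + 42 = (145/(8 + (2*0 - 42)) + 36) + 42 = (145/(8 + (0 - 42)) + 36) + 42 = (145/(8 - 42) + 36) + 42 = (145/(-34) + 36) + 42 = (145*(-1/34) + 36) + 42 = (-145/34 + 36) + 42 = 1079/34 + 42 = 2507/34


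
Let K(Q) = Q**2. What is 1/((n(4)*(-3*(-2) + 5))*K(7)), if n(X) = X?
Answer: 1/2156 ≈ 0.00046382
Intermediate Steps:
1/((n(4)*(-3*(-2) + 5))*K(7)) = 1/((4*(-3*(-2) + 5))*7**2) = 1/((4*(6 + 5))*49) = 1/((4*11)*49) = 1/(44*49) = 1/2156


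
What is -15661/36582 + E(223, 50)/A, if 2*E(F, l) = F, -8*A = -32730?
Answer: -26664077/66518270 ≈ -0.40085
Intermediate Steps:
A = 16365/4 (A = -⅛*(-32730) = 16365/4 ≈ 4091.3)
E(F, l) = F/2
-15661/36582 + E(223, 50)/A = -15661/36582 + ((½)*223)/(16365/4) = -15661*1/36582 + (223/2)*(4/16365) = -15661/36582 + 446/16365 = -26664077/66518270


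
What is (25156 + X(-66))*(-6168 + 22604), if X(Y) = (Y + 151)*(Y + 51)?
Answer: 392508116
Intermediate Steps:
X(Y) = (51 + Y)*(151 + Y) (X(Y) = (151 + Y)*(51 + Y) = (51 + Y)*(151 + Y))
(25156 + X(-66))*(-6168 + 22604) = (25156 + (7701 + (-66)² + 202*(-66)))*(-6168 + 22604) = (25156 + (7701 + 4356 - 13332))*16436 = (25156 - 1275)*16436 = 23881*16436 = 392508116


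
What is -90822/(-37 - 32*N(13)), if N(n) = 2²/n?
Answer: 393562/203 ≈ 1938.7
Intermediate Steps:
N(n) = 4/n
-90822/(-37 - 32*N(13)) = -90822/(-37 - 128/13) = -90822/(-609/13) = -90822*(-13/609) = 393562/203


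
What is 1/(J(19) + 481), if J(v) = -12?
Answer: 1/469 ≈ 0.0021322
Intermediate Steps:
1/(J(19) + 481) = 1/(-12 + 481) = 1/469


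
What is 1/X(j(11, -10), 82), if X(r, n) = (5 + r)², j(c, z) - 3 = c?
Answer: 1/361 ≈ 0.0027701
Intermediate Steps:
j(c, z) = 3 + c
1/X(j(11, -10), 82) = 1/((5 + (3 + 11))²) = 1/((5 + 14)²) = 1/(19²) = 1/361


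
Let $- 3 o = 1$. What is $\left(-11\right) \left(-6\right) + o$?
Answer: $\frac{197}{3} \approx 65.667$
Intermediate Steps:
$o = - \frac{1}{3}$ ($o = \left(- \frac{1}{3}\right) 1 = - \frac{1}{3} \approx -0.33333$)
$\left(-11\right) \left(-6\right) + o = \left(-11\right) \left(-6\right) - \frac{1}{3} = 66 - \frac{1}{3} = \frac{197}{3}$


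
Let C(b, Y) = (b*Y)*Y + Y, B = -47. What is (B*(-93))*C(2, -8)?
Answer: 524520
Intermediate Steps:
C(b, Y) = Y + b*Y**2 (C(b, Y) = (Y*b)*Y + Y = b*Y**2 + Y = Y + b*Y**2)
(B*(-93))*C(2, -8) = (-47*(-93))*(-8*(1 - 8*2)) = 4371*(-8*(1 - 16)) = 4371*(-8*(-15)) = 4371*120 = 524520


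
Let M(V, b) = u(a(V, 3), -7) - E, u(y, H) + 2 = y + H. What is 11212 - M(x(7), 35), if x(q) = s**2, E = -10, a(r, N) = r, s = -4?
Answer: 11195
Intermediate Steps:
u(y, H) = -2 + H + y (u(y, H) = -2 + (y + H) = -2 + (H + y) = -2 + H + y)
x(q) = 16 (x(q) = (-4)**2 = 16)
M(V, b) = 1 + V (M(V, b) = (-2 - 7 + V) - 1*(-10) = (-9 + V) + 10 = 1 + V)
11212 - M(x(7), 35) = 11212 - (1 + 16) = 11212 - 1*17 = 11212 - 17 = 11195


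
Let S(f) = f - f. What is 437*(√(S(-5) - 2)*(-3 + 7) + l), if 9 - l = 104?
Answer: -41515 + 1748*I*√2 ≈ -41515.0 + 2472.0*I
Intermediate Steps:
l = -95 (l = 9 - 1*104 = 9 - 104 = -95)
S(f) = 0
437*(√(S(-5) - 2)*(-3 + 7) + l) = 437*(√(0 - 2)*(-3 + 7) - 95) = 437*(√(-2)*4 - 95) = 437*((I*√2)*4 - 95) = 437*(4*I*√2 - 95) = 437*(-95 + 4*I*√2) = -41515 + 1748*I*√2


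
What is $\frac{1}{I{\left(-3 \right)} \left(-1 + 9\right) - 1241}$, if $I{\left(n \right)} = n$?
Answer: $- \frac{1}{1265} \approx -0.00079051$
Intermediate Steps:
$\frac{1}{I{\left(-3 \right)} \left(-1 + 9\right) - 1241} = \frac{1}{- 3 \left(-1 + 9\right) - 1241} = \frac{1}{\left(-3\right) 8 + \left(-1317 + 76\right)} = \frac{1}{-24 - 1241} = \frac{1}{-1265} = - \frac{1}{1265}$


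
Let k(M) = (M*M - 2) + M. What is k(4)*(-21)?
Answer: -378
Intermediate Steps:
k(M) = -2 + M + M**2 (k(M) = (M**2 - 2) + M = (-2 + M**2) + M = -2 + M + M**2)
k(4)*(-21) = (-2 + 4 + 4**2)*(-21) = (-2 + 4 + 16)*(-21) = 18*(-21) = -378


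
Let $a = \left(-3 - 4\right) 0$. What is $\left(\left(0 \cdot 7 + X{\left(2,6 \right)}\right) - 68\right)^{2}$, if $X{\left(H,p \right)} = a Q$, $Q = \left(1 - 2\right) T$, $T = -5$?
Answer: $4624$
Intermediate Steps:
$a = 0$ ($a = \left(-7\right) 0 = 0$)
$Q = 5$ ($Q = \left(1 - 2\right) \left(-5\right) = \left(-1\right) \left(-5\right) = 5$)
$X{\left(H,p \right)} = 0$ ($X{\left(H,p \right)} = 0 \cdot 5 = 0$)
$\left(\left(0 \cdot 7 + X{\left(2,6 \right)}\right) - 68\right)^{2} = \left(\left(0 \cdot 7 + 0\right) - 68\right)^{2} = \left(\left(0 + 0\right) - 68\right)^{2} = \left(0 - 68\right)^{2} = \left(-68\right)^{2} = 4624$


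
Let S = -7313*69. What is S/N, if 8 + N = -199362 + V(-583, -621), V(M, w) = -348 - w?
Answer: 504597/199097 ≈ 2.5344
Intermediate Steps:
S = -504597
N = -199097 (N = -8 + (-199362 + (-348 - 1*(-621))) = -8 + (-199362 + (-348 + 621)) = -8 + (-199362 + 273) = -8 - 199089 = -199097)
S/N = -504597/(-199097) = -504597*(-1/199097) = 504597/199097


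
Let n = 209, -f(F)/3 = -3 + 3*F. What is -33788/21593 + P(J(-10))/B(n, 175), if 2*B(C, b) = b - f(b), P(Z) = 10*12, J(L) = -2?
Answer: -53642588/37593413 ≈ -1.4269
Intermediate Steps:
f(F) = 9 - 9*F (f(F) = -3*(-3 + 3*F) = 9 - 9*F)
P(Z) = 120
B(C, b) = -9/2 + 5*b (B(C, b) = (b - (9 - 9*b))/2 = (b + (-9 + 9*b))/2 = (-9 + 10*b)/2 = -9/2 + 5*b)
-33788/21593 + P(J(-10))/B(n, 175) = -33788/21593 + 120/(-9/2 + 5*175) = -33788*1/21593 + 120/(-9/2 + 875) = -33788/21593 + 120/(1741/2) = -33788/21593 + 120*(2/1741) = -33788/21593 + 240/1741 = -53642588/37593413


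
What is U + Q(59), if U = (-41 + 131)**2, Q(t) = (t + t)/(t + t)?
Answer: 8101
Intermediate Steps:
Q(t) = 1 (Q(t) = (2*t)/((2*t)) = (2*t)*(1/(2*t)) = 1)
U = 8100 (U = 90**2 = 8100)
U + Q(59) = 8100 + 1 = 8101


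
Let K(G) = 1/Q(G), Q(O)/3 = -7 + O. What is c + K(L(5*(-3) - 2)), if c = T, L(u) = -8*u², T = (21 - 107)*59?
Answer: -35299819/6957 ≈ -5074.0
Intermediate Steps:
Q(O) = -21 + 3*O (Q(O) = 3*(-7 + O) = -21 + 3*O)
T = -5074 (T = -86*59 = -5074)
c = -5074
K(G) = 1/(-21 + 3*G)
c + K(L(5*(-3) - 2)) = -5074 + 1/(3*(-7 - 8*(5*(-3) - 2)²)) = -5074 + 1/(3*(-7 - 8*(-15 - 2)²)) = -5074 + 1/(3*(-7 - 8*(-17)²)) = -5074 + 1/(3*(-7 - 8*289)) = -5074 + 1/(3*(-7 - 2312)) = -5074 + (⅓)/(-2319) = -5074 + (⅓)*(-1/2319) = -5074 - 1/6957 = -35299819/6957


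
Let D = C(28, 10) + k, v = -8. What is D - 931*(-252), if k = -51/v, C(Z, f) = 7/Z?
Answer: 1876949/8 ≈ 2.3462e+5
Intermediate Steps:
k = 51/8 (k = -51/(-8) = -⅛*(-51) = 51/8 ≈ 6.3750)
D = 53/8 (D = 7/28 + 51/8 = 7*(1/28) + 51/8 = ¼ + 51/8 = 53/8 ≈ 6.6250)
D - 931*(-252) = 53/8 - 931*(-252) = 53/8 + 234612 = 1876949/8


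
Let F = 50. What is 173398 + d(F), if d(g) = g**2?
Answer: 175898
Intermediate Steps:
173398 + d(F) = 173398 + 50**2 = 173398 + 2500 = 175898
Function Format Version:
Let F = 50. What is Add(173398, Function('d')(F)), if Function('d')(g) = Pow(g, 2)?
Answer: 175898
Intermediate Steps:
Add(173398, Function('d')(F)) = Add(173398, Pow(50, 2)) = Add(173398, 2500) = 175898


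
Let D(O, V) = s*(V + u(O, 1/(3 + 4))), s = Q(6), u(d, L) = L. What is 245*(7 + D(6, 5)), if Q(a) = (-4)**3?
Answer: -78925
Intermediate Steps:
Q(a) = -64
s = -64
D(O, V) = -64/7 - 64*V (D(O, V) = -64*(V + 1/(3 + 4)) = -64*(V + 1/7) = -64*(1/7 + V) = -64/7 - 64*V)
245*(7 + D(6, 5)) = 245*(7 + (-64/7 - 64*5)) = 245*(7 + (-64/7 - 320)) = 245*(7 - 2304/7) = 245*(-2255/7) = -78925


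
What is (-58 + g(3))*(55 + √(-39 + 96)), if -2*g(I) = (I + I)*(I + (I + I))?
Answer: -4675 - 85*√57 ≈ -5316.7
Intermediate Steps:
g(I) = -3*I² (g(I) = -(I + I)*(I + (I + I))/2 = -2*I*(I + 2*I)/2 = -2*I*3*I/2 = -3*I²)
(-58 + g(3))*(55 + √(-39 + 96)) = (-58 - 3*3²)*(55 + √(-39 + 96)) = (-58 - 3*9)*(55 + √57) = (-58 - 27)*(55 + √57) = -85*(55 + √57) = -4675 - 85*√57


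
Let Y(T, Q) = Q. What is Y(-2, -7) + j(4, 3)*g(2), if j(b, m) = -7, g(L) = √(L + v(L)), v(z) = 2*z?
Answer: -7 - 7*√6 ≈ -24.146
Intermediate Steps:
g(L) = √3*√L (g(L) = √(L + 2*L) = √(3*L) = √3*√L)
Y(-2, -7) + j(4, 3)*g(2) = -7 - 7*√3*√2 = -7 - 7*√6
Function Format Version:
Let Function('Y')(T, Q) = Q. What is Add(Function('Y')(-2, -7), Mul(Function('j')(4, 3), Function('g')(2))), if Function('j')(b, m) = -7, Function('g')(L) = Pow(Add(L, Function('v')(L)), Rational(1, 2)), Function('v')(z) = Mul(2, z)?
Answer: Add(-7, Mul(-7, Pow(6, Rational(1, 2)))) ≈ -24.146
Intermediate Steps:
Function('g')(L) = Mul(Pow(3, Rational(1, 2)), Pow(L, Rational(1, 2))) (Function('g')(L) = Pow(Add(L, Mul(2, L)), Rational(1, 2)) = Pow(Mul(3, L), Rational(1, 2)) = Mul(Pow(3, Rational(1, 2)), Pow(L, Rational(1, 2))))
Add(Function('Y')(-2, -7), Mul(Function('j')(4, 3), Function('g')(2))) = Add(-7, Mul(-7, Mul(Pow(3, Rational(1, 2)), Pow(2, Rational(1, 2))))) = Add(-7, Mul(-7, Pow(6, Rational(1, 2))))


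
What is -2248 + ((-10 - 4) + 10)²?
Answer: -2232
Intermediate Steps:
-2248 + ((-10 - 4) + 10)² = -2248 + (-14 + 10)² = -2248 + (-4)² = -2248 + 16 = -2232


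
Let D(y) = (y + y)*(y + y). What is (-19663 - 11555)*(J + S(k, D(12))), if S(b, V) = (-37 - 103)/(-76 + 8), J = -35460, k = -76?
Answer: 18817742130/17 ≈ 1.1069e+9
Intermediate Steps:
D(y) = 4*y² (D(y) = (2*y)*(2*y) = 4*y²)
S(b, V) = 35/17 (S(b, V) = -140/(-68) = -140*(-1/68) = 35/17)
(-19663 - 11555)*(J + S(k, D(12))) = (-19663 - 11555)*(-35460 + 35/17) = -31218*(-602785/17) = 18817742130/17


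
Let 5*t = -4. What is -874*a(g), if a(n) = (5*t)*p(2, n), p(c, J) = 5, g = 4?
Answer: 17480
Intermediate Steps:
t = -⅘ (t = (⅕)*(-4) = -⅘ ≈ -0.80000)
a(n) = -20 (a(n) = (5*(-⅘))*5 = -4*5 = -20)
-874*a(g) = -874*(-20) = 17480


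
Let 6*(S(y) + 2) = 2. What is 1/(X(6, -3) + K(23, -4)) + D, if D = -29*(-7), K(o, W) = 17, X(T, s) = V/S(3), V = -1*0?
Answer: 3452/17 ≈ 203.06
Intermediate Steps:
S(y) = -5/3 (S(y) = -2 + (⅙)*2 = -2 + ⅓ = -5/3)
V = 0
X(T, s) = 0 (X(T, s) = 0/(-5/3) = 0*(-⅗) = 0)
D = 203
1/(X(6, -3) + K(23, -4)) + D = 1/(0 + 17) + 203 = 1/17 + 203 = 3452/17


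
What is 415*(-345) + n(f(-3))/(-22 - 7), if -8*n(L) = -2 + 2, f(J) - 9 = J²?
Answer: -143175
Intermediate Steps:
f(J) = 9 + J²
n(L) = 0 (n(L) = -(-2 + 2)/8 = -⅛*0 = 0)
415*(-345) + n(f(-3))/(-22 - 7) = 415*(-345) + 0/(-22 - 7) = -143175 + 0/(-29) = -143175 + 0*(-1/29) = -143175 + 0 = -143175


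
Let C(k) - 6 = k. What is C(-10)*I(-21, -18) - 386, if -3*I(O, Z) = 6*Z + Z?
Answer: -554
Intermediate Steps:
I(O, Z) = -7*Z/3 (I(O, Z) = -(6*Z + Z)/3 = -7*Z/3)
C(k) = 6 + k
C(-10)*I(-21, -18) - 386 = (6 - 10)*(-7/3*(-18)) - 386 = -4*42 - 386 = -168 - 386 = -554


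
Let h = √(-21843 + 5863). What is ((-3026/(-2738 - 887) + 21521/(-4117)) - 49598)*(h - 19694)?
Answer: 14578922820616102/14924125 - 1480544614666*I*√3995/14924125 ≈ 9.7687e+8 - 6.2703e+6*I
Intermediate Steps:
h = 2*I*√3995 (h = √(-15980) = 2*I*√3995 ≈ 126.41*I)
((-3026/(-2738 - 887) + 21521/(-4117)) - 49598)*(h - 19694) = ((-3026/(-2738 - 887) + 21521/(-4117)) - 49598)*(2*I*√3995 - 19694) = ((-3026/(-3625) + 21521*(-1/4117)) - 49598)*(-19694 + 2*I*√3995) = ((-3026*(-1/3625) - 21521/4117) - 49598)*(-19694 + 2*I*√3995) = ((3026/3625 - 21521/4117) - 49598)*(-19694 + 2*I*√3995) = (-65555583/14924125 - 49598)*(-19694 + 2*I*√3995) = -740272307333*(-19694 + 2*I*√3995)/14924125 = 14578922820616102/14924125 - 1480544614666*I*√3995/14924125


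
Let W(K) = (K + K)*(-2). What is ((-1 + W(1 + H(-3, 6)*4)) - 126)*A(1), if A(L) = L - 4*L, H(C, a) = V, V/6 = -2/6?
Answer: 297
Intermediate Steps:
V = -2 (V = 6*(-2/6) = 6*(-2*1/6) = 6*(-1/3) = -2)
H(C, a) = -2
W(K) = -4*K (W(K) = (2*K)*(-2) = -4*K)
A(L) = -3*L
((-1 + W(1 + H(-3, 6)*4)) - 126)*A(1) = ((-1 - 4*(1 - 2*4)) - 126)*(-3*1) = ((-1 - 4*(1 - 8)) - 126)*(-3) = ((-1 - 4*(-7)) - 126)*(-3) = ((-1 + 28) - 126)*(-3) = (27 - 126)*(-3) = -99*(-3) = 297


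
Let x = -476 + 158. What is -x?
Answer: 318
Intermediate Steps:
x = -318
-x = -1*(-318) = 318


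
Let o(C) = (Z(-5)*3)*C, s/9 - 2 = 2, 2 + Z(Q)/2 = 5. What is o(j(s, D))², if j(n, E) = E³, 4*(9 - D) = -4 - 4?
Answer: 573985764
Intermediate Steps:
Z(Q) = 6 (Z(Q) = -4 + 2*5 = -4 + 10 = 6)
s = 36 (s = 18 + 9*2 = 18 + 18 = 36)
D = 11 (D = 9 - (-4 - 4)/4 = 9 - ¼*(-8) = 9 + 2 = 11)
o(C) = 18*C (o(C) = (6*3)*C = 18*C)
o(j(s, D))² = (18*11³)² = (18*1331)² = 23958² = 573985764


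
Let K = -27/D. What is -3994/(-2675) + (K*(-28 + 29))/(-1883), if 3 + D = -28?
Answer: 233069537/156147775 ≈ 1.4926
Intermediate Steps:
D = -31 (D = -3 - 28 = -31)
K = 27/31 (K = -27/(-31) = -27*(-1/31) = 27/31 ≈ 0.87097)
-3994/(-2675) + (K*(-28 + 29))/(-1883) = -3994/(-2675) + (27*(-28 + 29)/31)/(-1883) = -3994*(-1/2675) + ((27/31)*1)*(-1/1883) = 3994/2675 + (27/31)*(-1/1883) = 3994/2675 - 27/58373 = 233069537/156147775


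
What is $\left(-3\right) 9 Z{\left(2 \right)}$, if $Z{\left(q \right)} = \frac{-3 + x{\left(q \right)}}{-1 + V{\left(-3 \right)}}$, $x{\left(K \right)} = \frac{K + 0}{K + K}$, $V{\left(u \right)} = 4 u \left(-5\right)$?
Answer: $\frac{135}{118} \approx 1.1441$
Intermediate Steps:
$V{\left(u \right)} = - 20 u$
$x{\left(K \right)} = \frac{1}{2}$ ($x{\left(K \right)} = \frac{K}{2 K} = K \frac{1}{2 K} = \frac{1}{2}$)
$Z{\left(q \right)} = - \frac{5}{118}$ ($Z{\left(q \right)} = \frac{-3 + \frac{1}{2}}{-1 - -60} = - \frac{5}{2 \left(-1 + 60\right)} = - \frac{5}{2 \cdot 59} = \left(- \frac{5}{2}\right) \frac{1}{59} = - \frac{5}{118}$)
$\left(-3\right) 9 Z{\left(2 \right)} = \left(-3\right) 9 \left(- \frac{5}{118}\right) = \left(-27\right) \left(- \frac{5}{118}\right) = \frac{135}{118}$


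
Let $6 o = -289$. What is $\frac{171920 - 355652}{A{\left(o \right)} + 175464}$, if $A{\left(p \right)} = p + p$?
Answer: $- \frac{551196}{526103} \approx -1.0477$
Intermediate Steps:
$o = - \frac{289}{6}$ ($o = \frac{1}{6} \left(-289\right) = - \frac{289}{6} \approx -48.167$)
$A{\left(p \right)} = 2 p$
$\frac{171920 - 355652}{A{\left(o \right)} + 175464} = \frac{171920 - 355652}{2 \left(- \frac{289}{6}\right) + 175464} = - \frac{183732}{- \frac{289}{3} + 175464} = - \frac{183732}{\frac{526103}{3}} = \left(-183732\right) \frac{3}{526103} = - \frac{551196}{526103}$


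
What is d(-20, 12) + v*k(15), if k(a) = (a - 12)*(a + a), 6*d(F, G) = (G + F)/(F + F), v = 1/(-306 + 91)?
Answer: -497/1290 ≈ -0.38527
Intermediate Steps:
v = -1/215 (v = 1/(-215) = -1/215 ≈ -0.0046512)
d(F, G) = (F + G)/(12*F) (d(F, G) = ((G + F)/(F + F))/6 = ((F + G)/((2*F)))/6 = ((F + G)*(1/(2*F)))/6 = ((F + G)/(2*F))/6 = (F + G)/(12*F))
k(a) = 2*a*(-12 + a) (k(a) = (-12 + a)*(2*a) = 2*a*(-12 + a))
d(-20, 12) + v*k(15) = (1/12)*(-20 + 12)/(-20) - 2*15*(-12 + 15)/215 = (1/12)*(-1/20)*(-8) - 2*15*3/215 = 1/30 - 1/215*90 = 1/30 - 18/43 = -497/1290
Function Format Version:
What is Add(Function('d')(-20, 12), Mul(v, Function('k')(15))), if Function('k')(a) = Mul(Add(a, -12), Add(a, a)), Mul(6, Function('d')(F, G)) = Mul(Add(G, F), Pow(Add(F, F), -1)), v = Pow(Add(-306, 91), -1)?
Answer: Rational(-497, 1290) ≈ -0.38527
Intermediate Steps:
v = Rational(-1, 215) (v = Pow(-215, -1) = Rational(-1, 215) ≈ -0.0046512)
Function('d')(F, G) = Mul(Rational(1, 12), Pow(F, -1), Add(F, G)) (Function('d')(F, G) = Mul(Rational(1, 6), Mul(Add(G, F), Pow(Add(F, F), -1))) = Mul(Rational(1, 6), Mul(Add(F, G), Pow(Mul(2, F), -1))) = Mul(Rational(1, 6), Mul(Add(F, G), Mul(Rational(1, 2), Pow(F, -1)))) = Mul(Rational(1, 6), Mul(Rational(1, 2), Pow(F, -1), Add(F, G))) = Mul(Rational(1, 12), Pow(F, -1), Add(F, G)))
Function('k')(a) = Mul(2, a, Add(-12, a)) (Function('k')(a) = Mul(Add(-12, a), Mul(2, a)) = Mul(2, a, Add(-12, a)))
Add(Function('d')(-20, 12), Mul(v, Function('k')(15))) = Add(Mul(Rational(1, 12), Pow(-20, -1), Add(-20, 12)), Mul(Rational(-1, 215), Mul(2, 15, Add(-12, 15)))) = Add(Mul(Rational(1, 12), Rational(-1, 20), -8), Mul(Rational(-1, 215), Mul(2, 15, 3))) = Add(Rational(1, 30), Mul(Rational(-1, 215), 90)) = Add(Rational(1, 30), Rational(-18, 43)) = Rational(-497, 1290)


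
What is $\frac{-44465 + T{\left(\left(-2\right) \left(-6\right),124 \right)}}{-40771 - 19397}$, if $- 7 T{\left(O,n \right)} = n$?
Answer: $\frac{103793}{140392} \approx 0.73931$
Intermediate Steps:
$T{\left(O,n \right)} = - \frac{n}{7}$
$\frac{-44465 + T{\left(\left(-2\right) \left(-6\right),124 \right)}}{-40771 - 19397} = \frac{-44465 - \frac{124}{7}}{-40771 - 19397} = \frac{-44465 - \frac{124}{7}}{-60168} = \left(- \frac{311379}{7}\right) \left(- \frac{1}{60168}\right) = \frac{103793}{140392}$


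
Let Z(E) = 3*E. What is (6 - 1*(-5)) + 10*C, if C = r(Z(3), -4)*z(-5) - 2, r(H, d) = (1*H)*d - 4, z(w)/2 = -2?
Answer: 1591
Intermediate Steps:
z(w) = -4 (z(w) = 2*(-2) = -4)
r(H, d) = -4 + H*d (r(H, d) = H*d - 4 = -4 + H*d)
C = 158 (C = (-4 + (3*3)*(-4))*(-4) - 2 = (-4 + 9*(-4))*(-4) - 2 = (-4 - 36)*(-4) - 2 = -40*(-4) - 2 = 160 - 2 = 158)
(6 - 1*(-5)) + 10*C = (6 - 1*(-5)) + 10*158 = (6 + 5) + 1580 = 11 + 1580 = 1591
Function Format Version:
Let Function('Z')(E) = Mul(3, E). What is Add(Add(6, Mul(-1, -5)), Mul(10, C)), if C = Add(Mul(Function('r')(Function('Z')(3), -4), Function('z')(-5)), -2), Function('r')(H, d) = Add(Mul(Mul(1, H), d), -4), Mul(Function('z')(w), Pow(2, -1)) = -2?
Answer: 1591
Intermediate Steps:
Function('z')(w) = -4 (Function('z')(w) = Mul(2, -2) = -4)
Function('r')(H, d) = Add(-4, Mul(H, d)) (Function('r')(H, d) = Add(Mul(H, d), -4) = Add(-4, Mul(H, d)))
C = 158 (C = Add(Mul(Add(-4, Mul(Mul(3, 3), -4)), -4), -2) = Add(Mul(Add(-4, Mul(9, -4)), -4), -2) = Add(Mul(Add(-4, -36), -4), -2) = Add(Mul(-40, -4), -2) = Add(160, -2) = 158)
Add(Add(6, Mul(-1, -5)), Mul(10, C)) = Add(Add(6, Mul(-1, -5)), Mul(10, 158)) = Add(Add(6, 5), 1580) = Add(11, 1580) = 1591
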